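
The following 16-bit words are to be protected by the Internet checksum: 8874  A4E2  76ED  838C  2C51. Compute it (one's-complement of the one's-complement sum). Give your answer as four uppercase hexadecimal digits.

ABDD

One's-complement addition (fold any carry out of bit 15 back into bit 0):
  0x8874 + 0xA4E2 = 0x12D56 → wrap carry → 0x2D57
  0x2D57 + 0x76ED = 0x0A444
  0xA444 + 0x838C = 0x127D0 → wrap carry → 0x27D1
  0x27D1 + 0x2C51 = 0x05422
One's-complement sum = 0x5422.
Checksum = ~0x5422 & 0xFFFF = 0xABDD.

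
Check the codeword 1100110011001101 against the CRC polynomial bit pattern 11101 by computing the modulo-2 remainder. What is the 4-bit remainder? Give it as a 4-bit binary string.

0100

Modulo-2 division of 1100110011001101 by 11101:
  pos 0: 11001 XOR 11101 = 00100
  pos 2: 10010 XOR 11101 = 01111
  pos 3: 11110 XOR 11101 = 00011
  pos 6: 11110 XOR 11101 = 00011
  pos 9: 11011 XOR 11101 = 00110
  pos 11: 11001 XOR 11101 = 00100
Remainder = 0100 (nonzero — an error is detected).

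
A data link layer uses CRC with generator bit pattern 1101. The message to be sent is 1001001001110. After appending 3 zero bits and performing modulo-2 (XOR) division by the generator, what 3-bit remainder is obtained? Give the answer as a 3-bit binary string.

Append 3 zeros: 1001001001110000. Divide by 1101 (XOR where the leading bit is 1):
  pos 0: 1001 XOR 1101 = 0100
  pos 1: 1000 XOR 1101 = 0101
  pos 2: 1010 XOR 1101 = 0111
  pos 3: 1111 XOR 1101 = 0010
  pos 5: 1000 XOR 1101 = 0101
  pos 6: 1011 XOR 1101 = 0110
  pos 7: 1101 XOR 1101 = 0000
  pos 11: 1000 XOR 1101 = 0101
  pos 12: 1010 XOR 1101 = 0111
Remainder (last 3 bits) = 111. This is the CRC / FCS.

111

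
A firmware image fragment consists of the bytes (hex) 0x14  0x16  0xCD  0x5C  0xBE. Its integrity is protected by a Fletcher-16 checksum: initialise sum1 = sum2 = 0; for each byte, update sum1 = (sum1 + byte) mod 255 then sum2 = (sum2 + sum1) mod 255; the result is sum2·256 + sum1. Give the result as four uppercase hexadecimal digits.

9D13

Running sums (mod 255):
  after byte 0 (0x14): sum1=20, sum2=20
  after byte 1 (0x16): sum1=42, sum2=62
  after byte 2 (0xCD): sum1=247, sum2=54
  after byte 3 (0x5C): sum1=84, sum2=138
  after byte 4 (0xBE): sum1=19, sum2=157
Checksum = sum2·256 + sum1 = 157·256 + 19 = 40211 = 0x9D13.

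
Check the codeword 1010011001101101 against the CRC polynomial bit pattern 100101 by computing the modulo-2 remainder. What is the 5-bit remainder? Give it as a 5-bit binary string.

Modulo-2 division of 1010011001101101 by 100101:
  pos 0: 101001 XOR 100101 = 001100
  pos 2: 110010 XOR 100101 = 010111
  pos 3: 101110 XOR 100101 = 001011
  pos 5: 101111 XOR 100101 = 001010
  pos 7: 101001 XOR 100101 = 001100
  pos 9: 110010 XOR 100101 = 010111
  pos 10: 101111 XOR 100101 = 001010
Remainder = 01010 (nonzero — an error is detected).

01010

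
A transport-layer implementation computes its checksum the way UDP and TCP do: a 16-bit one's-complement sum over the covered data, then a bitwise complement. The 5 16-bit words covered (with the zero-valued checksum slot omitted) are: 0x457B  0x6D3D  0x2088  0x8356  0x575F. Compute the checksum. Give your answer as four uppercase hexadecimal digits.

5209

One's-complement addition (fold any carry out of bit 15 back into bit 0):
  0x457B + 0x6D3D = 0x0B2B8
  0xB2B8 + 0x2088 = 0x0D340
  0xD340 + 0x8356 = 0x15696 → wrap carry → 0x5697
  0x5697 + 0x575F = 0x0ADF6
One's-complement sum = 0xADF6.
Checksum = ~0xADF6 & 0xFFFF = 0x5209.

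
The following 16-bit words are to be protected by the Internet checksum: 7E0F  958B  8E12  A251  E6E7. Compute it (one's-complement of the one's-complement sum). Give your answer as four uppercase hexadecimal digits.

D518

One's-complement addition (fold any carry out of bit 15 back into bit 0):
  0x7E0F + 0x958B = 0x1139A → wrap carry → 0x139B
  0x139B + 0x8E12 = 0x0A1AD
  0xA1AD + 0xA251 = 0x143FE → wrap carry → 0x43FF
  0x43FF + 0xE6E7 = 0x12AE6 → wrap carry → 0x2AE7
One's-complement sum = 0x2AE7.
Checksum = ~0x2AE7 & 0xFFFF = 0xD518.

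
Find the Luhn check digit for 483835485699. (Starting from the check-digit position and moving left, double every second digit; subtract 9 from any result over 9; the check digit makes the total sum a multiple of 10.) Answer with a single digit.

8

Partial digits right→left: 9 9 6 5 8 4 5 3 8 3 8 4
Double every second digit counting from the check-digit position (so the 1st, 3rd, 5th, ... of the partial from the right).
  doubled (with −9 where >9): 9 3 7 1 7 7 → sum 34
  kept as-is: 9 5 4 3 3 4 → sum 28
Total = 34 + 28 = 62.
Check digit = (10 − (62 mod 10)) mod 10 = 8.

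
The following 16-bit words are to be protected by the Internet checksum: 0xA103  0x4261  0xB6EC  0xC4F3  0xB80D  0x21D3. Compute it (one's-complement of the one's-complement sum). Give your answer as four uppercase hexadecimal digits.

C6D9

One's-complement addition (fold any carry out of bit 15 back into bit 0):
  0xA103 + 0x4261 = 0x0E364
  0xE364 + 0xB6EC = 0x19A50 → wrap carry → 0x9A51
  0x9A51 + 0xC4F3 = 0x15F44 → wrap carry → 0x5F45
  0x5F45 + 0xB80D = 0x11752 → wrap carry → 0x1753
  0x1753 + 0x21D3 = 0x03926
One's-complement sum = 0x3926.
Checksum = ~0x3926 & 0xFFFF = 0xC6D9.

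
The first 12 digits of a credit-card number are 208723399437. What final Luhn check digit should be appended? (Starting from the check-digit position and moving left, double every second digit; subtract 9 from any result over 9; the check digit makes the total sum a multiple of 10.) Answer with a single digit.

0

Partial digits right→left: 7 3 4 9 9 3 3 2 7 8 0 2
Double every second digit counting from the check-digit position (so the 1st, 3rd, 5th, ... of the partial from the right).
  doubled (with −9 where >9): 5 8 9 6 5 0 → sum 33
  kept as-is: 3 9 3 2 8 2 → sum 27
Total = 33 + 27 = 60.
Check digit = (10 − (60 mod 10)) mod 10 = 0.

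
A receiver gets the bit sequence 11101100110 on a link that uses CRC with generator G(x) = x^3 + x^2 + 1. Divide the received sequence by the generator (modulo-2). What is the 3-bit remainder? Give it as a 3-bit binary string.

Modulo-2 division of 11101100110 by 1101:
  pos 0: 1110 XOR 1101 = 0011
  pos 2: 1111 XOR 1101 = 0010
  pos 4: 1000 XOR 1101 = 0101
  pos 5: 1011 XOR 1101 = 0110
  pos 6: 1101 XOR 1101 = 0000
Remainder = 000 (zero — the frame passes the CRC check).

000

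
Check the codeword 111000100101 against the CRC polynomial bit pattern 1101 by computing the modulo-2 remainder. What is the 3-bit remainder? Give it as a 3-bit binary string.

Modulo-2 division of 111000100101 by 1101:
  pos 0: 1110 XOR 1101 = 0011
  pos 2: 1100 XOR 1101 = 0001
  pos 5: 1100 XOR 1101 = 0001
  pos 8: 1101 XOR 1101 = 0000
Remainder = 000 (zero — the frame passes the CRC check).

000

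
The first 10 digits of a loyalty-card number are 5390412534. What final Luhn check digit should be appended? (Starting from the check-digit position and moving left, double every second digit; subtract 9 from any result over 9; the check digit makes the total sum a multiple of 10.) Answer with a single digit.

0

Partial digits right→left: 4 3 5 2 1 4 0 9 3 5
Double every second digit counting from the check-digit position (so the 1st, 3rd, 5th, ... of the partial from the right).
  doubled (with −9 where >9): 8 1 2 0 6 → sum 17
  kept as-is: 3 2 4 9 5 → sum 23
Total = 17 + 23 = 40.
Check digit = (10 − (40 mod 10)) mod 10 = 0.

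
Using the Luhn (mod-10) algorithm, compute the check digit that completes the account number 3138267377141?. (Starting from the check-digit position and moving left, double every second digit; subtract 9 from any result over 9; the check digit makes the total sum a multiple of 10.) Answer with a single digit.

1

Partial digits right→left: 1 4 1 7 7 3 7 6 2 8 3 1 3
Double every second digit counting from the check-digit position (so the 1st, 3rd, 5th, ... of the partial from the right).
  doubled (with −9 where >9): 2 2 5 5 4 6 6 → sum 30
  kept as-is: 4 7 3 6 8 1 → sum 29
Total = 30 + 29 = 59.
Check digit = (10 − (59 mod 10)) mod 10 = 1.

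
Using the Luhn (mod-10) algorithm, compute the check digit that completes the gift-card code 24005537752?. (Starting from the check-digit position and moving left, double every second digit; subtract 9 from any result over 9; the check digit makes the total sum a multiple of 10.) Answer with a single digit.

Partial digits right→left: 2 5 7 7 3 5 5 0 0 4 2
Double every second digit counting from the check-digit position (so the 1st, 3rd, 5th, ... of the partial from the right).
  doubled (with −9 where >9): 4 5 6 1 0 4 → sum 20
  kept as-is: 5 7 5 0 4 → sum 21
Total = 20 + 21 = 41.
Check digit = (10 − (41 mod 10)) mod 10 = 9.

9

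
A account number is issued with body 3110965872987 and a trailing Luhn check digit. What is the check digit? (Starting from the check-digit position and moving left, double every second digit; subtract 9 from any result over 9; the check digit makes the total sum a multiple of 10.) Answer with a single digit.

8

Partial digits right→left: 7 8 9 2 7 8 5 6 9 0 1 1 3
Double every second digit counting from the check-digit position (so the 1st, 3rd, 5th, ... of the partial from the right).
  doubled (with −9 where >9): 5 9 5 1 9 2 6 → sum 37
  kept as-is: 8 2 8 6 0 1 → sum 25
Total = 37 + 25 = 62.
Check digit = (10 − (62 mod 10)) mod 10 = 8.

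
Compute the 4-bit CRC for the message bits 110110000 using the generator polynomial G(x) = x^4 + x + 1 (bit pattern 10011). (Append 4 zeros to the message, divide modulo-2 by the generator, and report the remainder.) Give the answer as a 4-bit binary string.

1110

Append 4 zeros: 1101100000000. Divide by 10011 (XOR where the leading bit is 1):
  pos 0: 11011 XOR 10011 = 01000
  pos 1: 10000 XOR 10011 = 00011
  pos 4: 11000 XOR 10011 = 01011
  pos 5: 10110 XOR 10011 = 00101
  pos 7: 10100 XOR 10011 = 00111
Remainder (last 4 bits) = 1110. This is the CRC / FCS.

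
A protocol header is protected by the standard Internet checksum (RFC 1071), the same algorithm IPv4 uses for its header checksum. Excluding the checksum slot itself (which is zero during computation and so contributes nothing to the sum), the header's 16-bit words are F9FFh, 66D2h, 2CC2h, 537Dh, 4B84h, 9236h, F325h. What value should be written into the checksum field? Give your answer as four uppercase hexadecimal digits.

4E0D

One's-complement addition (fold any carry out of bit 15 back into bit 0):
  0xF9FF + 0x66D2 = 0x160D1 → wrap carry → 0x60D2
  0x60D2 + 0x2CC2 = 0x08D94
  0x8D94 + 0x537D = 0x0E111
  0xE111 + 0x4B84 = 0x12C95 → wrap carry → 0x2C96
  0x2C96 + 0x9236 = 0x0BECC
  0xBECC + 0xF325 = 0x1B1F1 → wrap carry → 0xB1F2
One's-complement sum = 0xB1F2.
Checksum = ~0xB1F2 & 0xFFFF = 0x4E0D.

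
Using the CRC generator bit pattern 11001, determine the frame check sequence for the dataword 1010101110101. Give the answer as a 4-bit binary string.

1010

Append 4 zeros: 10101011101010000. Divide by 11001 (XOR where the leading bit is 1):
  pos 0: 10101 XOR 11001 = 01100
  pos 1: 11000 XOR 11001 = 00001
  pos 5: 11110 XOR 11001 = 00111
  pos 7: 11110 XOR 11001 = 00111
  pos 9: 11110 XOR 11001 = 00111
  pos 11: 11100 XOR 11001 = 00101
Remainder (last 4 bits) = 1010. This is the CRC / FCS.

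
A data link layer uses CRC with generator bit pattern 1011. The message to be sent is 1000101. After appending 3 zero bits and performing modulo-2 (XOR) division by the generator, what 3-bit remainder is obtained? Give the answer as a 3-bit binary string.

Append 3 zeros: 1000101000. Divide by 1011 (XOR where the leading bit is 1):
  pos 0: 1000 XOR 1011 = 0011
  pos 2: 1110 XOR 1011 = 0101
  pos 3: 1011 XOR 1011 = 0000
Remainder (last 3 bits) = 000. This is the CRC / FCS.

000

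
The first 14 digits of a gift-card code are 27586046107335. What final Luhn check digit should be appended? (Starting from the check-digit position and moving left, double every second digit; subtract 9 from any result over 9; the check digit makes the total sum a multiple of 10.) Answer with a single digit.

0

Partial digits right→left: 5 3 3 7 0 1 6 4 0 6 8 5 7 2
Double every second digit counting from the check-digit position (so the 1st, 3rd, 5th, ... of the partial from the right).
  doubled (with −9 where >9): 1 6 0 3 0 7 5 → sum 22
  kept as-is: 3 7 1 4 6 5 2 → sum 28
Total = 22 + 28 = 50.
Check digit = (10 − (50 mod 10)) mod 10 = 0.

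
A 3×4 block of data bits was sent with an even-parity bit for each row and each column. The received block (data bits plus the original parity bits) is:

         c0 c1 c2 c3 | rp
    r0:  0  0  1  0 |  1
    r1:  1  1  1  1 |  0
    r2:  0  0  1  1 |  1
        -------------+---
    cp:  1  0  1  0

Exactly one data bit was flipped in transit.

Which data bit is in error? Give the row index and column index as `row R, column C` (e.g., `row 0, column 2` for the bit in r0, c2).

row 2, column 1

Recompute each row's even parity and compare to rp:
  r0: data parity 1, sent rp 1 → ok
  r1: data parity 0, sent rp 0 → ok
  r2: data parity 0, sent rp 1 → mismatch
Recompute each column's even parity and compare to cp:
  c0: data parity 1, sent cp 1 → ok
  c1: data parity 1, sent cp 0 → mismatch
  c2: data parity 1, sent cp 1 → ok
  c3: data parity 0, sent cp 0 → ok
Exactly one row (r2) and one column (c1) fail → the flipped bit is at their intersection.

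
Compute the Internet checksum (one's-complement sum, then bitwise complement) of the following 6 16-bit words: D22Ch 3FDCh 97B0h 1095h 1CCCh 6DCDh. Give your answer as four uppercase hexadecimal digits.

One's-complement addition (fold any carry out of bit 15 back into bit 0):
  0xD22C + 0x3FDC = 0x11208 → wrap carry → 0x1209
  0x1209 + 0x97B0 = 0x0A9B9
  0xA9B9 + 0x1095 = 0x0BA4E
  0xBA4E + 0x1CCC = 0x0D71A
  0xD71A + 0x6DCD = 0x144E7 → wrap carry → 0x44E8
One's-complement sum = 0x44E8.
Checksum = ~0x44E8 & 0xFFFF = 0xBB17.

BB17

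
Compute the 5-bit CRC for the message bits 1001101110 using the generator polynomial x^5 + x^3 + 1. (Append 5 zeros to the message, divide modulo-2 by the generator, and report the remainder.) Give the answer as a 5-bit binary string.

11010

Append 5 zeros: 100110111000000. Divide by 101001 (XOR where the leading bit is 1):
  pos 0: 100110 XOR 101001 = 001111
  pos 2: 111111 XOR 101001 = 010110
  pos 3: 101101 XOR 101001 = 000100
  pos 6: 100000 XOR 101001 = 001001
  pos 8: 100100 XOR 101001 = 001101
Remainder (last 5 bits) = 11010. This is the CRC / FCS.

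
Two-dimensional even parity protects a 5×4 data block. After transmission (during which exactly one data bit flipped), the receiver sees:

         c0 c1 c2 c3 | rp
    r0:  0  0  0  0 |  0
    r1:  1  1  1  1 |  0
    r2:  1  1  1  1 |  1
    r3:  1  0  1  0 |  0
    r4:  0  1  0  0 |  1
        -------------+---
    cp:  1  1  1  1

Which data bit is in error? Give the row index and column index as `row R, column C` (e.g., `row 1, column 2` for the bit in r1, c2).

Recompute each row's even parity and compare to rp:
  r0: data parity 0, sent rp 0 → ok
  r1: data parity 0, sent rp 0 → ok
  r2: data parity 0, sent rp 1 → mismatch
  r3: data parity 0, sent rp 0 → ok
  r4: data parity 1, sent rp 1 → ok
Recompute each column's even parity and compare to cp:
  c0: data parity 1, sent cp 1 → ok
  c1: data parity 1, sent cp 1 → ok
  c2: data parity 1, sent cp 1 → ok
  c3: data parity 0, sent cp 1 → mismatch
Exactly one row (r2) and one column (c3) fail → the flipped bit is at their intersection.

row 2, column 3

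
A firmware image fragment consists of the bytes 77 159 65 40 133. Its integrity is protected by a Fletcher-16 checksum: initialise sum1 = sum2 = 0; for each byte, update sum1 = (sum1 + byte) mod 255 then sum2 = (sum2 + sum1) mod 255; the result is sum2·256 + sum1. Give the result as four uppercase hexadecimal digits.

9ADB

Running sums (mod 255):
  after byte 0 (77): sum1=77, sum2=77
  after byte 1 (159): sum1=236, sum2=58
  after byte 2 (65): sum1=46, sum2=104
  after byte 3 (40): sum1=86, sum2=190
  after byte 4 (133): sum1=219, sum2=154
Checksum = sum2·256 + sum1 = 154·256 + 219 = 39643 = 0x9ADB.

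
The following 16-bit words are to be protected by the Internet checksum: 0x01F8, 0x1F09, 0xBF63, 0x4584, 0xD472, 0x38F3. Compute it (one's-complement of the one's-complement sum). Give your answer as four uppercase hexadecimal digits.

One's-complement addition (fold any carry out of bit 15 back into bit 0):
  0x01F8 + 0x1F09 = 0x02101
  0x2101 + 0xBF63 = 0x0E064
  0xE064 + 0x4584 = 0x125E8 → wrap carry → 0x25E9
  0x25E9 + 0xD472 = 0x0FA5B
  0xFA5B + 0x38F3 = 0x1334E → wrap carry → 0x334F
One's-complement sum = 0x334F.
Checksum = ~0x334F & 0xFFFF = 0xCCB0.

CCB0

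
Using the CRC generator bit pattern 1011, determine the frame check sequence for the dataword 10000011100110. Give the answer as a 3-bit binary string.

000

Append 3 zeros: 10000011100110000. Divide by 1011 (XOR where the leading bit is 1):
  pos 0: 1000 XOR 1011 = 0011
  pos 2: 1100 XOR 1011 = 0111
  pos 3: 1111 XOR 1011 = 0100
  pos 4: 1001 XOR 1011 = 0010
  pos 6: 1010 XOR 1011 = 0001
  pos 9: 1011 XOR 1011 = 0000
Remainder (last 3 bits) = 000. This is the CRC / FCS.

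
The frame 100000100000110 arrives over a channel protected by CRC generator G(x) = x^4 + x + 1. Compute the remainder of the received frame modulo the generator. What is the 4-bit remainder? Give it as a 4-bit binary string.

1010

Modulo-2 division of 100000100000110 by 10011:
  pos 0: 10000 XOR 10011 = 00011
  pos 3: 11010 XOR 10011 = 01001
  pos 4: 10010 XOR 10011 = 00001
  pos 8: 10001 XOR 10011 = 00010
Remainder = 1010 (nonzero — an error is detected).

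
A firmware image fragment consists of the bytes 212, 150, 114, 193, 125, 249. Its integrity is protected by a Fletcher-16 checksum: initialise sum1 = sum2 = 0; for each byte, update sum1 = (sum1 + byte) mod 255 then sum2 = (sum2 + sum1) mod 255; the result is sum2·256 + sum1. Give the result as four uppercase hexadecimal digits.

F117

Running sums (mod 255):
  after byte 0 (212): sum1=212, sum2=212
  after byte 1 (150): sum1=107, sum2=64
  after byte 2 (114): sum1=221, sum2=30
  after byte 3 (193): sum1=159, sum2=189
  after byte 4 (125): sum1=29, sum2=218
  after byte 5 (249): sum1=23, sum2=241
Checksum = sum2·256 + sum1 = 241·256 + 23 = 61719 = 0xF117.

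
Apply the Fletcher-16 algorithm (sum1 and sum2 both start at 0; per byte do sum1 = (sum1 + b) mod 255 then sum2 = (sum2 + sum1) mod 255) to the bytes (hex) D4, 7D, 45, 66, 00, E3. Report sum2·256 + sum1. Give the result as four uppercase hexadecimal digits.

Running sums (mod 255):
  after byte 0 (D4): sum1=212, sum2=212
  after byte 1 (7D): sum1=82, sum2=39
  after byte 2 (45): sum1=151, sum2=190
  after byte 3 (66): sum1=253, sum2=188
  after byte 4 (00): sum1=253, sum2=186
  after byte 5 (E3): sum1=225, sum2=156
Checksum = sum2·256 + sum1 = 156·256 + 225 = 40161 = 0x9CE1.

9CE1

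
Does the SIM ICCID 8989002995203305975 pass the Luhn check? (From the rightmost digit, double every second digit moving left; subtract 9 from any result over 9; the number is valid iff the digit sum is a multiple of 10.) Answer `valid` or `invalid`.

invalid

From the right, keep odd positions and double even positions (subtract 9 from any doubled value over 9):
  doubled (positions 2,4,...): 5 1 6 0 1 9 0 9 9 → sum 40
  kept (positions 1,3,...): 5 9 0 3 2 9 2 0 8 8 → sum 46
Total = 86.
86 mod 10 = 6, so the number is invalid.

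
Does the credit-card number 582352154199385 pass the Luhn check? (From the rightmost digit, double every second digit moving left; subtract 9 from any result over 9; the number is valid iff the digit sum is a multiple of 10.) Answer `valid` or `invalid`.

valid

From the right, keep odd positions and double even positions (subtract 9 from any doubled value over 9):
  doubled (positions 2,4,...): 7 9 2 1 4 6 7 → sum 36
  kept (positions 1,3,...): 5 3 9 4 1 5 2 5 → sum 34
Total = 70.
70 mod 10 = 0, so the number is valid.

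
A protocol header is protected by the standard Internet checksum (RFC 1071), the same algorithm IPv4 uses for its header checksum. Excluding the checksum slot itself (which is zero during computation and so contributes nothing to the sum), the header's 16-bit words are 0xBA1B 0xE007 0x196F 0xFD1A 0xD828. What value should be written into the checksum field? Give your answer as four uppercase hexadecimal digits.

7729

One's-complement addition (fold any carry out of bit 15 back into bit 0):
  0xBA1B + 0xE007 = 0x19A22 → wrap carry → 0x9A23
  0x9A23 + 0x196F = 0x0B392
  0xB392 + 0xFD1A = 0x1B0AC → wrap carry → 0xB0AD
  0xB0AD + 0xD828 = 0x188D5 → wrap carry → 0x88D6
One's-complement sum = 0x88D6.
Checksum = ~0x88D6 & 0xFFFF = 0x7729.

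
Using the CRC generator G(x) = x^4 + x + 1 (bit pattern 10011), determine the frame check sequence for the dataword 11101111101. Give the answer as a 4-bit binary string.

Append 4 zeros: 111011111010000. Divide by 10011 (XOR where the leading bit is 1):
  pos 0: 11101 XOR 10011 = 01110
  pos 1: 11101 XOR 10011 = 01110
  pos 2: 11101 XOR 10011 = 01110
  pos 3: 11101 XOR 10011 = 01110
  pos 4: 11101 XOR 10011 = 01110
  pos 5: 11100 XOR 10011 = 01111
  pos 6: 11111 XOR 10011 = 01100
  pos 7: 11000 XOR 10011 = 01011
  pos 8: 10110 XOR 10011 = 00101
  pos 10: 10100 XOR 10011 = 00111
Remainder (last 4 bits) = 0111. This is the CRC / FCS.

0111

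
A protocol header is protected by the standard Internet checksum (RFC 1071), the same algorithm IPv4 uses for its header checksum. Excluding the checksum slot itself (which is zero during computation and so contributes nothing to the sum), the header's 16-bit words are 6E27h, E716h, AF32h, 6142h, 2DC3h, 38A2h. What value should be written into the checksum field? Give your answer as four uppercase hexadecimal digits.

One's-complement addition (fold any carry out of bit 15 back into bit 0):
  0x6E27 + 0xE716 = 0x1553D → wrap carry → 0x553E
  0x553E + 0xAF32 = 0x10470 → wrap carry → 0x0471
  0x0471 + 0x6142 = 0x065B3
  0x65B3 + 0x2DC3 = 0x09376
  0x9376 + 0x38A2 = 0x0CC18
One's-complement sum = 0xCC18.
Checksum = ~0xCC18 & 0xFFFF = 0x33E7.

33E7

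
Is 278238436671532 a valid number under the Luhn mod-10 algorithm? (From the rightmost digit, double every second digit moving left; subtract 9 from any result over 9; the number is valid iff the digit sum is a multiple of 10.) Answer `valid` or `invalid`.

From the right, keep odd positions and double even positions (subtract 9 from any doubled value over 9):
  doubled (positions 2,4,...): 6 2 3 6 7 4 5 → sum 33
  kept (positions 1,3,...): 2 5 7 6 4 3 8 2 → sum 37
Total = 70.
70 mod 10 = 0, so the number is valid.

valid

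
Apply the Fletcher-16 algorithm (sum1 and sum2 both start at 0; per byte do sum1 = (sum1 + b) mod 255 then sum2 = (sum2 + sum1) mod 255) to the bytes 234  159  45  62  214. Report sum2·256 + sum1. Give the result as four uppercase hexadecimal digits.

Running sums (mod 255):
  after byte 0 (234): sum1=234, sum2=234
  after byte 1 (159): sum1=138, sum2=117
  after byte 2 (45): sum1=183, sum2=45
  after byte 3 (62): sum1=245, sum2=35
  after byte 4 (214): sum1=204, sum2=239
Checksum = sum2·256 + sum1 = 239·256 + 204 = 61388 = 0xEFCC.

EFCC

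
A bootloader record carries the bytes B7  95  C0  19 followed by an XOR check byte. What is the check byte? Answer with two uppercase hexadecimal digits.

FB

XOR the bytes together:
  start with 0xB7
  0xB7 ⊕ 0x95 = 0x22
  0x22 ⊕ 0xC0 = 0xE2
  0xE2 ⊕ 0x19 = 0xFB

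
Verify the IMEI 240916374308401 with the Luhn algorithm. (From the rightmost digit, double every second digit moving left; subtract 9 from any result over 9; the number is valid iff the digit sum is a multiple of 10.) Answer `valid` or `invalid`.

From the right, keep odd positions and double even positions (subtract 9 from any doubled value over 9):
  doubled (positions 2,4,...): 0 7 6 5 3 9 8 → sum 38
  kept (positions 1,3,...): 1 4 0 4 3 1 0 2 → sum 15
Total = 53.
53 mod 10 = 3, so the number is invalid.

invalid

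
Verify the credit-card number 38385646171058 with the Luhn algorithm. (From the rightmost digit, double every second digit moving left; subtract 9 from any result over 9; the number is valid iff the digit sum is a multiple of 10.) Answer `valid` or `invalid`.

invalid

From the right, keep odd positions and double even positions (subtract 9 from any doubled value over 9):
  doubled (positions 2,4,...): 1 2 2 8 1 6 6 → sum 26
  kept (positions 1,3,...): 8 0 7 6 6 8 8 → sum 43
Total = 69.
69 mod 10 = 9, so the number is invalid.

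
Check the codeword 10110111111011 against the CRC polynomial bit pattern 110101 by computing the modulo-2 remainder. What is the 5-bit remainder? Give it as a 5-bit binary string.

01000

Modulo-2 division of 10110111111011 by 110101:
  pos 0: 101101 XOR 110101 = 011000
  pos 1: 110001 XOR 110101 = 000100
  pos 4: 100111 XOR 110101 = 010010
  pos 5: 100101 XOR 110101 = 010000
  pos 6: 100000 XOR 110101 = 010101
  pos 7: 101011 XOR 110101 = 011110
  pos 8: 111101 XOR 110101 = 001000
Remainder = 01000 (nonzero — an error is detected).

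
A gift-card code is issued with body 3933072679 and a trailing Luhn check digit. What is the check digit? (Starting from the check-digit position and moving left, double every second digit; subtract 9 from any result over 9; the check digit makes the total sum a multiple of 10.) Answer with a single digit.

Partial digits right→left: 9 7 6 2 7 0 3 3 9 3
Double every second digit counting from the check-digit position (so the 1st, 3rd, 5th, ... of the partial from the right).
  doubled (with −9 where >9): 9 3 5 6 9 → sum 32
  kept as-is: 7 2 0 3 3 → sum 15
Total = 32 + 15 = 47.
Check digit = (10 − (47 mod 10)) mod 10 = 3.

3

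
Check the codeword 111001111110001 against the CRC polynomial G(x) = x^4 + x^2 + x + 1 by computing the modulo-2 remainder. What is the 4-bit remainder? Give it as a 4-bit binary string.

Modulo-2 division of 111001111110001 by 10111:
  pos 0: 11100 XOR 10111 = 01011
  pos 1: 10111 XOR 10111 = 00000
  pos 6: 11111 XOR 10111 = 01000
  pos 7: 10000 XOR 10111 = 00111
  pos 9: 11100 XOR 10111 = 01011
  pos 10: 10111 XOR 10111 = 00000
Remainder = 0000 (zero — the frame passes the CRC check).

0000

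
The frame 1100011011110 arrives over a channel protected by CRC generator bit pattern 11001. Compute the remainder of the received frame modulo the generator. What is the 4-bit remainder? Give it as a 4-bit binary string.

Modulo-2 division of 1100011011110 by 11001:
  pos 0: 11000 XOR 11001 = 00001
  pos 4: 11101 XOR 11001 = 00100
  pos 6: 10011 XOR 11001 = 01010
  pos 7: 10101 XOR 11001 = 01100
  pos 8: 11000 XOR 11001 = 00001
Remainder = 0001 (nonzero — an error is detected).

0001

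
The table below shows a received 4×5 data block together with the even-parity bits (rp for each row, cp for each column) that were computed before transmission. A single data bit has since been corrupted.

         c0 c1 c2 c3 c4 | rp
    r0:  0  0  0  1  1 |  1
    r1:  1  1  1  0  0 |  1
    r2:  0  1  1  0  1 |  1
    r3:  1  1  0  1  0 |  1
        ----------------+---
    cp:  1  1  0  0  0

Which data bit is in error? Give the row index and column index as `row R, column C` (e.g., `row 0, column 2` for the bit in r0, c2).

Recompute each row's even parity and compare to rp:
  r0: data parity 0, sent rp 1 → mismatch
  r1: data parity 1, sent rp 1 → ok
  r2: data parity 1, sent rp 1 → ok
  r3: data parity 1, sent rp 1 → ok
Recompute each column's even parity and compare to cp:
  c0: data parity 0, sent cp 1 → mismatch
  c1: data parity 1, sent cp 1 → ok
  c2: data parity 0, sent cp 0 → ok
  c3: data parity 0, sent cp 0 → ok
  c4: data parity 0, sent cp 0 → ok
Exactly one row (r0) and one column (c0) fail → the flipped bit is at their intersection.

row 0, column 0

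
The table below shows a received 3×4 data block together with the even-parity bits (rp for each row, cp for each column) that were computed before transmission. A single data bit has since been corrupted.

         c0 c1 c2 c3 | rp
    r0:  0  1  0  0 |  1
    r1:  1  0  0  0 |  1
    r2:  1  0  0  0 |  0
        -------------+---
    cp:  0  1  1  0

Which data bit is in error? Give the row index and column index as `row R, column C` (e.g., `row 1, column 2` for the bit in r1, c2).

Recompute each row's even parity and compare to rp:
  r0: data parity 1, sent rp 1 → ok
  r1: data parity 1, sent rp 1 → ok
  r2: data parity 1, sent rp 0 → mismatch
Recompute each column's even parity and compare to cp:
  c0: data parity 0, sent cp 0 → ok
  c1: data parity 1, sent cp 1 → ok
  c2: data parity 0, sent cp 1 → mismatch
  c3: data parity 0, sent cp 0 → ok
Exactly one row (r2) and one column (c2) fail → the flipped bit is at their intersection.

row 2, column 2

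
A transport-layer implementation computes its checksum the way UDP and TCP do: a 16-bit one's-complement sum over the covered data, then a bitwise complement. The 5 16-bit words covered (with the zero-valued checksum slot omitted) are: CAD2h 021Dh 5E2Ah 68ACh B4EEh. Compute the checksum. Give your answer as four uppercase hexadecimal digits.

One's-complement addition (fold any carry out of bit 15 back into bit 0):
  0xCAD2 + 0x021D = 0x0CCEF
  0xCCEF + 0x5E2A = 0x12B19 → wrap carry → 0x2B1A
  0x2B1A + 0x68AC = 0x093C6
  0x93C6 + 0xB4EE = 0x148B4 → wrap carry → 0x48B5
One's-complement sum = 0x48B5.
Checksum = ~0x48B5 & 0xFFFF = 0xB74A.

B74A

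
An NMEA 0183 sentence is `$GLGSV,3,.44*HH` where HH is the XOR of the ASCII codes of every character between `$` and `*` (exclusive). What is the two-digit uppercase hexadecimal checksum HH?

XOR the ASCII codes of the payload characters:
  'G' = 0x47 → acc = 0x47
  'L' = 0x4C → acc = 0x0B
  'G' = 0x47 → acc = 0x4C
  'S' = 0x53 → acc = 0x1F
  'V' = 0x56 → acc = 0x49
  ',' = 0x2C → acc = 0x65
  '3' = 0x33 → acc = 0x56
  ',' = 0x2C → acc = 0x7A
  '.' = 0x2E → acc = 0x54
  '4' = 0x34 → acc = 0x60
  '4' = 0x34 → acc = 0x54
Checksum = 0x54.

54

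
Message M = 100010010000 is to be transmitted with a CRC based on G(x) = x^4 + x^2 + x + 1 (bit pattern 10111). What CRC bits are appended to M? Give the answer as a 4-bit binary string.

Append 4 zeros: 1000100100000000. Divide by 10111 (XOR where the leading bit is 1):
  pos 0: 10001 XOR 10111 = 00110
  pos 2: 11000 XOR 10111 = 01111
  pos 3: 11111 XOR 10111 = 01000
  pos 4: 10000 XOR 10111 = 00111
  pos 6: 11100 XOR 10111 = 01011
  pos 7: 10110 XOR 10111 = 00001
  pos 11: 10000 XOR 10111 = 00111
Remainder (last 4 bits) = 0111. This is the CRC / FCS.

0111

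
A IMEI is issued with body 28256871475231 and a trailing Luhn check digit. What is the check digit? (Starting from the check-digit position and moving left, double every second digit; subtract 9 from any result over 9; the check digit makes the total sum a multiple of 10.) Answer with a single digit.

Partial digits right→left: 1 3 2 5 7 4 1 7 8 6 5 2 8 2
Double every second digit counting from the check-digit position (so the 1st, 3rd, 5th, ... of the partial from the right).
  doubled (with −9 where >9): 2 4 5 2 7 1 7 → sum 28
  kept as-is: 3 5 4 7 6 2 2 → sum 29
Total = 28 + 29 = 57.
Check digit = (10 − (57 mod 10)) mod 10 = 3.

3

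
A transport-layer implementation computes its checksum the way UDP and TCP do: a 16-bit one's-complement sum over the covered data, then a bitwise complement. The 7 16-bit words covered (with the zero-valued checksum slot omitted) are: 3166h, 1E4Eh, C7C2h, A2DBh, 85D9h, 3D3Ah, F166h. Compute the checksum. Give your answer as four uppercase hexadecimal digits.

9132

One's-complement addition (fold any carry out of bit 15 back into bit 0):
  0x3166 + 0x1E4E = 0x04FB4
  0x4FB4 + 0xC7C2 = 0x11776 → wrap carry → 0x1777
  0x1777 + 0xA2DB = 0x0BA52
  0xBA52 + 0x85D9 = 0x1402B → wrap carry → 0x402C
  0x402C + 0x3D3A = 0x07D66
  0x7D66 + 0xF166 = 0x16ECC → wrap carry → 0x6ECD
One's-complement sum = 0x6ECD.
Checksum = ~0x6ECD & 0xFFFF = 0x9132.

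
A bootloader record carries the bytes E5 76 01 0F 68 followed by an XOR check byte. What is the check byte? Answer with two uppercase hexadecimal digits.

F5

XOR the bytes together:
  start with 0xE5
  0xE5 ⊕ 0x76 = 0x93
  0x93 ⊕ 0x01 = 0x92
  0x92 ⊕ 0x0F = 0x9D
  0x9D ⊕ 0x68 = 0xF5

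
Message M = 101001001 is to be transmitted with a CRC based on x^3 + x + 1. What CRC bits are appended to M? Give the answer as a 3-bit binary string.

Append 3 zeros: 101001001000. Divide by 1011 (XOR where the leading bit is 1):
  pos 0: 1010 XOR 1011 = 0001
  pos 3: 1010 XOR 1011 = 0001
  pos 6: 1010 XOR 1011 = 0001
Remainder (last 3 bits) = 100. This is the CRC / FCS.

100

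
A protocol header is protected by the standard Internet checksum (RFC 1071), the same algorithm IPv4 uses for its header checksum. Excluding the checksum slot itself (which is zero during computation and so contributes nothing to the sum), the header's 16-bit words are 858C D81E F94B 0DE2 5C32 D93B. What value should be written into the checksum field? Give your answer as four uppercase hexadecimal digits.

One's-complement addition (fold any carry out of bit 15 back into bit 0):
  0x858C + 0xD81E = 0x15DAA → wrap carry → 0x5DAB
  0x5DAB + 0xF94B = 0x156F6 → wrap carry → 0x56F7
  0x56F7 + 0x0DE2 = 0x064D9
  0x64D9 + 0x5C32 = 0x0C10B
  0xC10B + 0xD93B = 0x19A46 → wrap carry → 0x9A47
One's-complement sum = 0x9A47.
Checksum = ~0x9A47 & 0xFFFF = 0x65B8.

65B8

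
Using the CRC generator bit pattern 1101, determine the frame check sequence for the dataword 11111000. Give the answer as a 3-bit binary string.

Append 3 zeros: 11111000000. Divide by 1101 (XOR where the leading bit is 1):
  pos 0: 1111 XOR 1101 = 0010
  pos 2: 1010 XOR 1101 = 0111
  pos 3: 1110 XOR 1101 = 0011
  pos 5: 1100 XOR 1101 = 0001
Remainder (last 3 bits) = 100. This is the CRC / FCS.

100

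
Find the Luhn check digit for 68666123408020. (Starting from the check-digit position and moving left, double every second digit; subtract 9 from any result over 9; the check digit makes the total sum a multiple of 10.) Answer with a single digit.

Partial digits right→left: 0 2 0 8 0 4 3 2 1 6 6 6 8 6
Double every second digit counting from the check-digit position (so the 1st, 3rd, 5th, ... of the partial from the right).
  doubled (with −9 where >9): 0 0 0 6 2 3 7 → sum 18
  kept as-is: 2 8 4 2 6 6 6 → sum 34
Total = 18 + 34 = 52.
Check digit = (10 − (52 mod 10)) mod 10 = 8.

8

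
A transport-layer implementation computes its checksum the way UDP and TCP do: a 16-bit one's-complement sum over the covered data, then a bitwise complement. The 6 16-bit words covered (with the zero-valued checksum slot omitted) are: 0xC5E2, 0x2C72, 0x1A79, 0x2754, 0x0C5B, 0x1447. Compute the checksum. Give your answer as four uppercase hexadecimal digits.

AB3B

One's-complement addition (fold any carry out of bit 15 back into bit 0):
  0xC5E2 + 0x2C72 = 0x0F254
  0xF254 + 0x1A79 = 0x10CCD → wrap carry → 0x0CCE
  0x0CCE + 0x2754 = 0x03422
  0x3422 + 0x0C5B = 0x0407D
  0x407D + 0x1447 = 0x054C4
One's-complement sum = 0x54C4.
Checksum = ~0x54C4 & 0xFFFF = 0xAB3B.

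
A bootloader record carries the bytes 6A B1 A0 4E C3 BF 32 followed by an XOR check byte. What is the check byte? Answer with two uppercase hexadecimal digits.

XOR the bytes together:
  start with 0x6A
  0x6A ⊕ 0xB1 = 0xDB
  0xDB ⊕ 0xA0 = 0x7B
  0x7B ⊕ 0x4E = 0x35
  0x35 ⊕ 0xC3 = 0xF6
  0xF6 ⊕ 0xBF = 0x49
  0x49 ⊕ 0x32 = 0x7B

7B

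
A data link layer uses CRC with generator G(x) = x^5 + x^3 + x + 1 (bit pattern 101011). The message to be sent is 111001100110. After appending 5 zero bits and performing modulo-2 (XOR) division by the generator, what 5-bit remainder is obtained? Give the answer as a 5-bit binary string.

11001

Append 5 zeros: 11100110011000000. Divide by 101011 (XOR where the leading bit is 1):
  pos 0: 111001 XOR 101011 = 010010
  pos 1: 100101 XOR 101011 = 001110
  pos 3: 111000 XOR 101011 = 010011
  pos 4: 100111 XOR 101011 = 001100
  pos 6: 110010 XOR 101011 = 011001
  pos 7: 110010 XOR 101011 = 011001
  pos 8: 110010 XOR 101011 = 011001
  pos 9: 110010 XOR 101011 = 011001
  pos 10: 110010 XOR 101011 = 011001
  pos 11: 110010 XOR 101011 = 011001
Remainder (last 5 bits) = 11001. This is the CRC / FCS.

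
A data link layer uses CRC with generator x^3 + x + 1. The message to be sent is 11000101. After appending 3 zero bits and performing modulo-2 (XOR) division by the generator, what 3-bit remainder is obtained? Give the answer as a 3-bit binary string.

Append 3 zeros: 11000101000. Divide by 1011 (XOR where the leading bit is 1):
  pos 0: 1100 XOR 1011 = 0111
  pos 1: 1110 XOR 1011 = 0101
  pos 2: 1011 XOR 1011 = 0000
  pos 7: 1000 XOR 1011 = 0011
Remainder (last 3 bits) = 011. This is the CRC / FCS.

011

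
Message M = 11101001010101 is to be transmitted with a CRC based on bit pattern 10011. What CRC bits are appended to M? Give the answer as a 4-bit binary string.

0111

Append 4 zeros: 111010010101010000. Divide by 10011 (XOR where the leading bit is 1):
  pos 0: 11101 XOR 10011 = 01110
  pos 1: 11100 XOR 10011 = 01111
  pos 2: 11110 XOR 10011 = 01101
  pos 3: 11011 XOR 10011 = 01000
  pos 4: 10000 XOR 10011 = 00011
  pos 7: 11101 XOR 10011 = 01110
  pos 8: 11100 XOR 10011 = 01111
  pos 9: 11111 XOR 10011 = 01100
  pos 10: 11000 XOR 10011 = 01011
  pos 11: 10110 XOR 10011 = 00101
  pos 13: 10100 XOR 10011 = 00111
Remainder (last 4 bits) = 0111. This is the CRC / FCS.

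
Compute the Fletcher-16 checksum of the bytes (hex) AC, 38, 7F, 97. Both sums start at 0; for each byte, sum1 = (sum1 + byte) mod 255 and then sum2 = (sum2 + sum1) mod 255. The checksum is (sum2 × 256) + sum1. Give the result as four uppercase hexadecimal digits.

Running sums (mod 255):
  after byte 0 (AC): sum1=172, sum2=172
  after byte 1 (38): sum1=228, sum2=145
  after byte 2 (7F): sum1=100, sum2=245
  after byte 3 (97): sum1=251, sum2=241
Checksum = sum2·256 + sum1 = 241·256 + 251 = 61947 = 0xF1FB.

F1FB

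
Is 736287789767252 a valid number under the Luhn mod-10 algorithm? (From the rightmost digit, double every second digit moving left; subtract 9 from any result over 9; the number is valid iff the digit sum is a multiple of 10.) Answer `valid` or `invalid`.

From the right, keep odd positions and double even positions (subtract 9 from any doubled value over 9):
  doubled (positions 2,4,...): 1 5 5 7 5 4 6 → sum 33
  kept (positions 1,3,...): 2 2 6 9 7 8 6 7 → sum 47
Total = 80.
80 mod 10 = 0, so the number is valid.

valid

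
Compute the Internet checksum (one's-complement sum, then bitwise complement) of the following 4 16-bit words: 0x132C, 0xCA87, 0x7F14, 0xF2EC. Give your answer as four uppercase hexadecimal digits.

B04A

One's-complement addition (fold any carry out of bit 15 back into bit 0):
  0x132C + 0xCA87 = 0x0DDB3
  0xDDB3 + 0x7F14 = 0x15CC7 → wrap carry → 0x5CC8
  0x5CC8 + 0xF2EC = 0x14FB4 → wrap carry → 0x4FB5
One's-complement sum = 0x4FB5.
Checksum = ~0x4FB5 & 0xFFFF = 0xB04A.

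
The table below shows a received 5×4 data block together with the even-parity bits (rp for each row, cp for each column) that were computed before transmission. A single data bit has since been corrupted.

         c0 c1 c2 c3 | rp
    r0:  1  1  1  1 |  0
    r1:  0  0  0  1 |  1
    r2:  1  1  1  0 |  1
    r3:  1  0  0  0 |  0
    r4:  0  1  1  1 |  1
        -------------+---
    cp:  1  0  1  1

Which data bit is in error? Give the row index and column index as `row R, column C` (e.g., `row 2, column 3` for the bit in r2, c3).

row 3, column 1

Recompute each row's even parity and compare to rp:
  r0: data parity 0, sent rp 0 → ok
  r1: data parity 1, sent rp 1 → ok
  r2: data parity 1, sent rp 1 → ok
  r3: data parity 1, sent rp 0 → mismatch
  r4: data parity 1, sent rp 1 → ok
Recompute each column's even parity and compare to cp:
  c0: data parity 1, sent cp 1 → ok
  c1: data parity 1, sent cp 0 → mismatch
  c2: data parity 1, sent cp 1 → ok
  c3: data parity 1, sent cp 1 → ok
Exactly one row (r3) and one column (c1) fail → the flipped bit is at their intersection.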